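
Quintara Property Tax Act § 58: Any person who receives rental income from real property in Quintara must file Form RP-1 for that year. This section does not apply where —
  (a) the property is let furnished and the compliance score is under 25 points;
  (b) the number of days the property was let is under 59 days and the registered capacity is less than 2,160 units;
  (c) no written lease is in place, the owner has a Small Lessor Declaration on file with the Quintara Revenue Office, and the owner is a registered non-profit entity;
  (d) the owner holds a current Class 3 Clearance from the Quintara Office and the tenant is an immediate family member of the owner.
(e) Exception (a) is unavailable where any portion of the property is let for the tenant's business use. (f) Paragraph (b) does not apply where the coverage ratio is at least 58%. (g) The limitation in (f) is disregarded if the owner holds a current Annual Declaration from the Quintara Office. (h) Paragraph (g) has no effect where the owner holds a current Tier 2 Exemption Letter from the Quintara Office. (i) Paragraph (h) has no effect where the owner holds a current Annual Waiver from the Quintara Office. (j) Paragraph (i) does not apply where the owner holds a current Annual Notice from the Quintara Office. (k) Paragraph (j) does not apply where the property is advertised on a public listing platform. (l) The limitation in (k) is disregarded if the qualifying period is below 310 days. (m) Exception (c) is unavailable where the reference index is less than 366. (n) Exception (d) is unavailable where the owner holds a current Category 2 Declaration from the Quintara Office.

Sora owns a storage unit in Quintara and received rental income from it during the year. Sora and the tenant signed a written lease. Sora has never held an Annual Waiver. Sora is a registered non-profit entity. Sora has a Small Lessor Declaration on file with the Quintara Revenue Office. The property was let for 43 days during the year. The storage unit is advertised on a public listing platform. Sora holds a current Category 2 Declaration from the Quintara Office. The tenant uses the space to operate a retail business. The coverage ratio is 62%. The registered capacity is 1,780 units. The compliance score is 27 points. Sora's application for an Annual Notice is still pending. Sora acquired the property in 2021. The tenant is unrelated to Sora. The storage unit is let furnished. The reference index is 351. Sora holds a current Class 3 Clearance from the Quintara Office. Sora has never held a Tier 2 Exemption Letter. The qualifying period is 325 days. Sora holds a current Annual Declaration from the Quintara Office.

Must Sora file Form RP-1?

Exception (a) does not apply: the compliance score is 27 points, not under 25 points.
Exception (b)'s conditions are all satisfied: the number of days the property was let is 43 days, under the 59 days limit; the registered capacity is 1,780 units, less than the 2,160 units limit. As to paragraphs (f)–(l): (f) would limit (b) — the coverage ratio is 62%, meeting the 58% threshold — but (g) sets (f) aside: (g) operates against (f): a current Annual Declaration is held. (h) is not triggered (the Tier 2 Exemption Letter is not current), so (g) stands. (b) remains available.
Exception (c) fails — a written lease is in place.
Exception (d) does not apply: the tenant is unrelated to the owner.

No — exception (b) applies; Sora is not required to file Form RP-1.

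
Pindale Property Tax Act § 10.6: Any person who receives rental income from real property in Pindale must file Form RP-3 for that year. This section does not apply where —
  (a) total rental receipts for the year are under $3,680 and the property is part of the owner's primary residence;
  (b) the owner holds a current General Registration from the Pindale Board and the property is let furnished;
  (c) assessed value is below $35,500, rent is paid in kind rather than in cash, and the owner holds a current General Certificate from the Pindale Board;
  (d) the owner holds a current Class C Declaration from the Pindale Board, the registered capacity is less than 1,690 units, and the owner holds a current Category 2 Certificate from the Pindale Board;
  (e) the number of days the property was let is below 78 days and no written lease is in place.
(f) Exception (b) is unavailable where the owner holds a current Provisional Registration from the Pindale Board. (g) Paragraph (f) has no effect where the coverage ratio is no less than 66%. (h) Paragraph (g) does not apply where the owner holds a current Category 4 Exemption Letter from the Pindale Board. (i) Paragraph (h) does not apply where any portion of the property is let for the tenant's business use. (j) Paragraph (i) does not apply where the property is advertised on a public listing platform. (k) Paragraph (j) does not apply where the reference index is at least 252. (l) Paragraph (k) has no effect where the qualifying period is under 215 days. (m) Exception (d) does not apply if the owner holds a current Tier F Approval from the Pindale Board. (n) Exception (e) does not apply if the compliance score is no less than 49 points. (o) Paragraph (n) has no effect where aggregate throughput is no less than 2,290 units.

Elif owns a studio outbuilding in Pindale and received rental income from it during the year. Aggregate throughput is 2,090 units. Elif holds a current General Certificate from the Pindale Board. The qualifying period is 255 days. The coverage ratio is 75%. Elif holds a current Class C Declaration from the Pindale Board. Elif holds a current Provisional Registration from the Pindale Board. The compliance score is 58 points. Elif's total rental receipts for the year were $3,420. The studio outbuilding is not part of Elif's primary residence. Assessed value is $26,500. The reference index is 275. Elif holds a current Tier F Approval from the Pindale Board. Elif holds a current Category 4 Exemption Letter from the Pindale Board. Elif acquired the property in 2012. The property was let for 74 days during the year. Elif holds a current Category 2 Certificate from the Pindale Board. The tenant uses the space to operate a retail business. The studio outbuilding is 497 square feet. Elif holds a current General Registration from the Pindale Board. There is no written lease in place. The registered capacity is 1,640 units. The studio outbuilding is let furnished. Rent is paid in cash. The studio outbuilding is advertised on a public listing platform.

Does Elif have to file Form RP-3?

Exception (a) fails — the studio outbuilding is not part of the primary residence.
Exception (b) is satisfied on its face — a current General Registration is held; the property is let furnished. As to paragraphs (f)–(l): (f) operates (a current Provisional Registration is held), but is itself disapplied by (g): (g) is triggered — the coverage ratio is 75%, meeting the 66% threshold. (h) would limit (g) — a current Category 4 Exemption Letter is held — but (i) sets (h) aside: (i) operates against (h): the space is let for business use. (j) operates (the property is publicly advertised), but yields to (k): (k) operates against (j): the reference index is 275, meeting the 252 threshold. (l), which would lift (k), is inapplicable — the qualifying period is 255 days, not under 215 days. Exception (b) stands.
Exception (c) does not apply: rent is paid in cash.
Exception (d)'s conditions are all satisfied: a current Class C Declaration is held; the registered capacity is 1,640 units, less than the 1,690 units limit; a current Category 2 Certificate is held. Turning to paragraph (m): (m) applies — a current Tier F Approval is held. So (d) is unavailable.
Exception (e)'s conditions are all satisfied: the number of days the property was let is 74 days, below the 78 days limit; there is no written lease. However, paragraphs (n)–(o) must be considered: (n) operates — the compliance score is 58 points, meeting the 49 points threshold. (o), which would lift (n), is not triggered — aggregate throughput is 2,090 units, short of 2,290 units. Exception (e) does not apply.

No — exception (b) applies; Elif is not required to file Form RP-3.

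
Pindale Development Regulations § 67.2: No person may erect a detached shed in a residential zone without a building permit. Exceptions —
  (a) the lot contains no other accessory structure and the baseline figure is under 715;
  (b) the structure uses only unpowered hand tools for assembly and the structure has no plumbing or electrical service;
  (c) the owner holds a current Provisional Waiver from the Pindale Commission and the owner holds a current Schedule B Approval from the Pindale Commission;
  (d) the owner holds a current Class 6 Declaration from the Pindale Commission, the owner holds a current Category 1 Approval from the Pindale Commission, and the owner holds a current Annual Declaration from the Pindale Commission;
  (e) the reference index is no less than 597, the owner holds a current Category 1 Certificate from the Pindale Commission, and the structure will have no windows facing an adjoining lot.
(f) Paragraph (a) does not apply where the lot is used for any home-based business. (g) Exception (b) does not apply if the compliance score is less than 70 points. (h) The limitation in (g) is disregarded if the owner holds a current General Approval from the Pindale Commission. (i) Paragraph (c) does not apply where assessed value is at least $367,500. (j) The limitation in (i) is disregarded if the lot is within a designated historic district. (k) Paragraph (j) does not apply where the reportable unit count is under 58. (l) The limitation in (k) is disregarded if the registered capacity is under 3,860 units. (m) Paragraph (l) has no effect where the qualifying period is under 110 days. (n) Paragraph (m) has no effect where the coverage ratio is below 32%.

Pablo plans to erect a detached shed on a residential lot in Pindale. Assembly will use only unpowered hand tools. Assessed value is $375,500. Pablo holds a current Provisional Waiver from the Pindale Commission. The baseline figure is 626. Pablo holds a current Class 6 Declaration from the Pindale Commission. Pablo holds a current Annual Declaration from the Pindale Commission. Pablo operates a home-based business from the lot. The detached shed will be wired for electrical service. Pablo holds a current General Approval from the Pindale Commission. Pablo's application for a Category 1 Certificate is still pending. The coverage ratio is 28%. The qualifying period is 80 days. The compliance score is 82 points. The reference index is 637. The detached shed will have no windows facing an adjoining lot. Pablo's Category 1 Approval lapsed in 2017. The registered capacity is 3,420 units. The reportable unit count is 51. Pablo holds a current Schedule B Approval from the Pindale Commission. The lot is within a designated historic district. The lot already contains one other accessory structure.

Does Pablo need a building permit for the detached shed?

No — exception (c) applies; Pablo does not need a building permit.

Exception (a) requires that the lot contains no other accessory structure; but the lot already has another accessory structure, so (a) is unavailable.
Exception (b) fails — electrical service is planned.
Exception (c): a current Provisional Waiver is held; a current Schedule B Approval is held — every condition holds. Under paragraphs (i)–(n): (i) is engaged (assessed value is $375,500, meeting the $367,500 threshold), but yields to (j): (j) is triggered — the lot is in a historic district. (k) is triggered (the reportable unit count is 51, under the 58 limit), but is displaced by (l): (l) operates against (k): the registered capacity is 3,420 units, under the 3,860 units limit. (m) would limit (l) — the qualifying period is 80 days, under the 110 days limit — but (n) sets (m) aside: (n) applies — the coverage ratio is 28%, below the 32% limit. (c) remains available.
Exception (d) fails — the Category 1 Approval is not current.
Exception (e) fails — no current Category 1 Certificate is held.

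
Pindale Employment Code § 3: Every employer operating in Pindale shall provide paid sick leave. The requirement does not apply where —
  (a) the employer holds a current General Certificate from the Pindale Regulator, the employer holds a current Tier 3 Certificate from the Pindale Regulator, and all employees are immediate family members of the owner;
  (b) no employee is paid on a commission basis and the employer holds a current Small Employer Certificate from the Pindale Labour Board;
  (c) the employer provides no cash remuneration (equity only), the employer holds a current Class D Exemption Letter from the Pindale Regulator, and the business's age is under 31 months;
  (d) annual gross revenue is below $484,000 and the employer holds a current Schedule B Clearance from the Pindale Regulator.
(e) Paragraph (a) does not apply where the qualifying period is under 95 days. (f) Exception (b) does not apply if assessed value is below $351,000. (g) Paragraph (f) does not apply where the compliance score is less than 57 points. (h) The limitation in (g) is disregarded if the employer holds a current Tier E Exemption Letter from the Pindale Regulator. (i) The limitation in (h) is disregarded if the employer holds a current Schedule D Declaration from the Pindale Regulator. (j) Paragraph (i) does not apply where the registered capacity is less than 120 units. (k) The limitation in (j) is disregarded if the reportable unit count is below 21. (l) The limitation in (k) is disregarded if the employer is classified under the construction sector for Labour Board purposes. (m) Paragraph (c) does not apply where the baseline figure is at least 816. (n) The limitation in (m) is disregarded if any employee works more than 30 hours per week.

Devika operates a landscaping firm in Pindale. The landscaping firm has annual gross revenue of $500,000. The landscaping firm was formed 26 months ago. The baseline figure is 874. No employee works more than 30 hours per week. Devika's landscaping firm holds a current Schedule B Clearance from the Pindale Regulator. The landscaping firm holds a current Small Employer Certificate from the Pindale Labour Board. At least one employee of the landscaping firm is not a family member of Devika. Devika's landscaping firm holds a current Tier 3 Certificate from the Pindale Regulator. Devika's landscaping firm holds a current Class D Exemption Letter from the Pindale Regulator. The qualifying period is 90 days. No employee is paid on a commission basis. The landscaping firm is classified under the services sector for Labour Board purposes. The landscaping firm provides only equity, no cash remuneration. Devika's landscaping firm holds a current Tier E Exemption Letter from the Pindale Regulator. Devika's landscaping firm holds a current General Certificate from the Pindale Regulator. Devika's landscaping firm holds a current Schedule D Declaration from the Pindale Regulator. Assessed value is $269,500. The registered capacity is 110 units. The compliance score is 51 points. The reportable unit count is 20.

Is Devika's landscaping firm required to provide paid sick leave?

No — exception (b) applies; Devika's landscaping firm is not required to provide paid sick leave.

Exception (a) does not apply: at least one employee is not a family member.
Exception (b) is satisfied on its face — no employee is paid on commission; a current Small Employer Certificate is held. As to paragraphs (f)–(l): (f) would limit (b) — assessed value is $269,500, below the $351,000 limit — but (g) sets (f) aside: (g) operates against (f): the compliance score is 51 points, less than the 57 points limit. (h) would limit (g) — a current Tier E Exemption Letter is held — but (i) sets (h) aside: (i) operates against (h): a current Schedule D Declaration is held. (j) operates (the registered capacity is 110 units, less than the 120 units limit), but is set aside by (k): (k) applies — the reportable unit count is 20, below the 21 limit. (l) is not triggered (the landscaping firm is classified under the services sector), so (k) stands. So (b) applies.
Exception (c) is satisfied on its face — remuneration is equity-only; a current Class D Exemption Letter is held; the business's age is 26 months, under the 31 months limit. But: (m) is triggered — the baseline figure is 874, meeting the 816 threshold. (n) does not operate here (no employee exceeds 30 hours/week), so (m) stands. So (c) is unavailable.
Exception (d) does not apply: annual gross revenue is $500,000, not below $484,000.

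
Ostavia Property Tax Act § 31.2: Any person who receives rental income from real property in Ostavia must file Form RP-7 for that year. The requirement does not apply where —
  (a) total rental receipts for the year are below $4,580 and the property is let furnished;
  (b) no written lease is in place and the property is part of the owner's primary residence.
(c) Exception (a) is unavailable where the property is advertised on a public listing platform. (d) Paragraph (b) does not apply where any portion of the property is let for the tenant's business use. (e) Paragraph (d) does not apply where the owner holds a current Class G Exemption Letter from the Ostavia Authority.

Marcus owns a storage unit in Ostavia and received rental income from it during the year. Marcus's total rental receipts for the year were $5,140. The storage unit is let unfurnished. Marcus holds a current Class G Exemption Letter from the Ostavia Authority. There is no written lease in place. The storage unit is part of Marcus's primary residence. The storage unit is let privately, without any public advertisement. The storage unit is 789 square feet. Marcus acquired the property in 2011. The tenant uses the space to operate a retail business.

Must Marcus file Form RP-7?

No — exception (b) applies; Marcus is not required to file Form RP-7.

Exception (a) does not apply: total rental receipts for the year are $5,140, not below $4,580.
Exception (b) is satisfied on its face — there is no written lease; the storage unit is part of the primary residence. Applying paragraphs (d)–(e): (d) operates (the space is let for business use), but is itself disapplied by (e): (e) is triggered — a current Class G Exemption Letter is held. So (b) applies.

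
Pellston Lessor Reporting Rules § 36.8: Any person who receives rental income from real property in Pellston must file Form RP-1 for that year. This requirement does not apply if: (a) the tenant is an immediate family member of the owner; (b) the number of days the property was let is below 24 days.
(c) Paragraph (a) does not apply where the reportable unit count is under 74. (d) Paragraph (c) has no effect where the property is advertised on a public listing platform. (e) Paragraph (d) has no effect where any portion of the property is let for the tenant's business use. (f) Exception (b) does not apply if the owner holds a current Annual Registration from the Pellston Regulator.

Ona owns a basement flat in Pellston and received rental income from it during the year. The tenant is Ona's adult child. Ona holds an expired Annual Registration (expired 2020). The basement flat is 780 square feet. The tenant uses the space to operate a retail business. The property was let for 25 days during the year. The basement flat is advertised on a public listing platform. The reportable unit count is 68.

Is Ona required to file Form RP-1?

Exception (a): the tenant is an immediate family member — every condition holds. But applying paragraphs (c)–(e): (c) operates — the reportable unit count is 68, under the 74 limit. (d) would limit (c) — the property is publicly advertised — but (e) sets (d) aside: (e) applies — the space is let for business use. (a) is therefore removed.
Exception (b) requires that the number of days the property was let is below 24 days; but the number of days the property was let is 25 days, not below 24 days, so (b) is unavailable.
Every exception is unavailable, so the rule governs.

Yes — Ona must file Form RP-1.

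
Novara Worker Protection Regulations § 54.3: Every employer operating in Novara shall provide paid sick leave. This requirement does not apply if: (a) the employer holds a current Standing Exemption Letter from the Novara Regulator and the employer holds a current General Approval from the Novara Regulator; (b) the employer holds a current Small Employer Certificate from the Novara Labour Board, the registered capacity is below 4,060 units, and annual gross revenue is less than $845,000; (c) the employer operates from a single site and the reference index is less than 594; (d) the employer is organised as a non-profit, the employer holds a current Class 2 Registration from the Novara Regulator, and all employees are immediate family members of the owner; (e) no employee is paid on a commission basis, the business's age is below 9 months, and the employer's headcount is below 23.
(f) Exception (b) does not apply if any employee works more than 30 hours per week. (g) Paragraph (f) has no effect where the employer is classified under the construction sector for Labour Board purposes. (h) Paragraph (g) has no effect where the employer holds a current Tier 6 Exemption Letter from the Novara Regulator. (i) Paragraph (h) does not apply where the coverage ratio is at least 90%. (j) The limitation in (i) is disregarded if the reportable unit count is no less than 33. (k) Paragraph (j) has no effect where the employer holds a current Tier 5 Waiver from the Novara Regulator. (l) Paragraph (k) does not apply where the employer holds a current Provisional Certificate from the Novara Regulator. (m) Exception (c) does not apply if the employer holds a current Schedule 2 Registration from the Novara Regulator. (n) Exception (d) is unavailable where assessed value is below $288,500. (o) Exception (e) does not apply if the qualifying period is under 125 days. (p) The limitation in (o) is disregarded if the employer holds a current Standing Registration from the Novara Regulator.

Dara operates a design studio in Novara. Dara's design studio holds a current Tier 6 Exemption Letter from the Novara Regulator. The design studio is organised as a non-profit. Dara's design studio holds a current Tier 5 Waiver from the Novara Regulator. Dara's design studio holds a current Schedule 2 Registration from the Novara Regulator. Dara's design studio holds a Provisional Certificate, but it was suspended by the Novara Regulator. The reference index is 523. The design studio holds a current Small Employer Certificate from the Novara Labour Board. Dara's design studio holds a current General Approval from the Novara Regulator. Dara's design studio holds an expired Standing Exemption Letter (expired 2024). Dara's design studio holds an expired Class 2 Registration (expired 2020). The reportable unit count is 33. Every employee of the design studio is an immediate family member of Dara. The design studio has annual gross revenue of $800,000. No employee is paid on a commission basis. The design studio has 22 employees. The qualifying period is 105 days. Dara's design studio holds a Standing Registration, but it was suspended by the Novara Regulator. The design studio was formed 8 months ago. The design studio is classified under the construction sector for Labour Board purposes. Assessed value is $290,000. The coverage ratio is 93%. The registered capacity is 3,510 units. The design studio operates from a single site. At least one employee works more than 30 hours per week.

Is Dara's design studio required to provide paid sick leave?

Exception (a) does not apply: there is no Standing Exemption Letter in force.
Exception (b)'s conditions are all satisfied: a current Small Employer Certificate is held; the registered capacity is 3,510 units, below the 4,060 units limit; annual gross revenue is $800,000, less than the $845,000 limit. Applying paragraphs (f)–(l): (f) operates (at least one employee exceeds 30 hours/week), but is set aside by (g): (g) operates against (f): the design studio is classified under the construction sector. (h) would limit (g) — a current Tier 6 Exemption Letter is held — but (i) sets (h) aside: (i) is engaged — the coverage ratio is 93%, meeting the 90% threshold. (j) would limit (i) — the reportable unit count is 33, meeting the 33 threshold — but (k) sets (j) aside: (k) operates — a current Tier 5 Waiver is held. (l), which would lift (k), does not operate here — there is no Provisional Certificate in force. Exception (b) stands.
All of (c)'s requirements are met (the employer operates from a single site; the reference index is 523, less than the 594 limit). However, paragraph (m) must be considered: (m) operates against (c): a current Schedule 2 Registration is held. Exception (c) does not apply.
Exception (d) requires that the employer holds a current Class 2 Registration from the Novara Regulator; but no current Class 2 Registration is held, so (d) is unavailable.
Exception (e) is satisfied on its face — no employee is paid on commission; the business's age is 8 months, below the 9 months limit; the employer's headcount is 22, below the 23 limit. However, paragraphs (o)–(p) must be considered: (o) operates against (e): the qualifying period is 105 days, under the 125 days limit. (p) is not engaged (no current Standing Registration is held), so (o) stands. So (e) is unavailable.

No — exception (b) applies; Dara's design studio is not required to provide paid sick leave.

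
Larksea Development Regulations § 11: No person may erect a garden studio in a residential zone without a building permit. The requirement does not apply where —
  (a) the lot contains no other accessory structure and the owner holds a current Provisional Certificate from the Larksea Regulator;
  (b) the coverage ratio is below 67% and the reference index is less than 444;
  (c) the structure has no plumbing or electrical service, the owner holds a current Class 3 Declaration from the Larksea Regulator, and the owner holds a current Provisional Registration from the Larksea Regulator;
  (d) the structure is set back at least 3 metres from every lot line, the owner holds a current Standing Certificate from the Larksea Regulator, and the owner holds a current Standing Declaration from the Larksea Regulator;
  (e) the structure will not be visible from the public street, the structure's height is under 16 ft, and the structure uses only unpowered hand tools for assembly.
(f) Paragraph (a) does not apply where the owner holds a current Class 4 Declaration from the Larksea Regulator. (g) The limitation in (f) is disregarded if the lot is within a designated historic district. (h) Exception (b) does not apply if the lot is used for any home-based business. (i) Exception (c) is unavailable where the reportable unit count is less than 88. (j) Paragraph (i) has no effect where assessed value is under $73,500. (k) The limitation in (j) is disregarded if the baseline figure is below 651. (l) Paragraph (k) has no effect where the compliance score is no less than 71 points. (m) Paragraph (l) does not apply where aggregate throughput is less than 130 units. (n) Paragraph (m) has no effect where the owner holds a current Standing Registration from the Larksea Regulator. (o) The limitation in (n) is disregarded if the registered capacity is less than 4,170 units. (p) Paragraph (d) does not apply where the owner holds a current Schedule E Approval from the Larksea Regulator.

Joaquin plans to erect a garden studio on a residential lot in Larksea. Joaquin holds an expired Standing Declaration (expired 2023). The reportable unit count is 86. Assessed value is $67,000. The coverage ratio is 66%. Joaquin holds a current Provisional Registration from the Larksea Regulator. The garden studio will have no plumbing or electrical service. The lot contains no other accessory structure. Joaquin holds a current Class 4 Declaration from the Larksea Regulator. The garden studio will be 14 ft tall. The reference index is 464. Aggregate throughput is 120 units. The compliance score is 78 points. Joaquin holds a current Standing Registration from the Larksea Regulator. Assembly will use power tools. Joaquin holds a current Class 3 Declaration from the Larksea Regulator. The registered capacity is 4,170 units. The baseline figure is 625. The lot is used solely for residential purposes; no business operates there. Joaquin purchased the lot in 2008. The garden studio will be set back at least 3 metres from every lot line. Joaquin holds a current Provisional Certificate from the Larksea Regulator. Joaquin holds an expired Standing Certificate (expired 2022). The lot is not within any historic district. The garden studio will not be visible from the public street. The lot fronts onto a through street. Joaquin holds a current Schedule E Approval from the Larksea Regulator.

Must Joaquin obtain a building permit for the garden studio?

No — exception (c) applies; Joaquin does not need a building permit.

Exception (a)'s conditions are all satisfied: the lot has no other accessory structure; a current Provisional Certificate is held. But: (f) operates against (a): a current Class 4 Declaration is held. (g), which would lift (f), is not engaged — the lot is not in a historic district. (a) is therefore removed.
Exception (b) fails — the reference index is 464, not less than 444.
Exception (c) is satisfied on its face — there is no plumbing or electrical service; a current Class 3 Declaration is held; a current Provisional Registration is held. Applying paragraphs (i)–(o): (i) would limit (c) — the reportable unit count is 86, less than the 88 limit — but (j) sets (i) aside: (j) operates against (i): assessed value is $67,000, under the $73,500 limit. (k) would limit (j) — the baseline figure is 625, below the 651 limit — but (l) sets (k) aside: (l) operates against (k): the compliance score is 78 points, meeting the 71 points threshold. (m) would limit (l) — aggregate throughput is 120 units, less than the 130 units limit — but (n) sets (m) aside: (n) operates against (m): a current Standing Registration is held. (o), which would lift (n), does not operate here — the registered capacity is 4,170 units, not less than 4,170 units. (c) remains available.
Exception (d) does not apply: there is no Standing Certificate in force.
Exception (e) fails — assembly uses power tools.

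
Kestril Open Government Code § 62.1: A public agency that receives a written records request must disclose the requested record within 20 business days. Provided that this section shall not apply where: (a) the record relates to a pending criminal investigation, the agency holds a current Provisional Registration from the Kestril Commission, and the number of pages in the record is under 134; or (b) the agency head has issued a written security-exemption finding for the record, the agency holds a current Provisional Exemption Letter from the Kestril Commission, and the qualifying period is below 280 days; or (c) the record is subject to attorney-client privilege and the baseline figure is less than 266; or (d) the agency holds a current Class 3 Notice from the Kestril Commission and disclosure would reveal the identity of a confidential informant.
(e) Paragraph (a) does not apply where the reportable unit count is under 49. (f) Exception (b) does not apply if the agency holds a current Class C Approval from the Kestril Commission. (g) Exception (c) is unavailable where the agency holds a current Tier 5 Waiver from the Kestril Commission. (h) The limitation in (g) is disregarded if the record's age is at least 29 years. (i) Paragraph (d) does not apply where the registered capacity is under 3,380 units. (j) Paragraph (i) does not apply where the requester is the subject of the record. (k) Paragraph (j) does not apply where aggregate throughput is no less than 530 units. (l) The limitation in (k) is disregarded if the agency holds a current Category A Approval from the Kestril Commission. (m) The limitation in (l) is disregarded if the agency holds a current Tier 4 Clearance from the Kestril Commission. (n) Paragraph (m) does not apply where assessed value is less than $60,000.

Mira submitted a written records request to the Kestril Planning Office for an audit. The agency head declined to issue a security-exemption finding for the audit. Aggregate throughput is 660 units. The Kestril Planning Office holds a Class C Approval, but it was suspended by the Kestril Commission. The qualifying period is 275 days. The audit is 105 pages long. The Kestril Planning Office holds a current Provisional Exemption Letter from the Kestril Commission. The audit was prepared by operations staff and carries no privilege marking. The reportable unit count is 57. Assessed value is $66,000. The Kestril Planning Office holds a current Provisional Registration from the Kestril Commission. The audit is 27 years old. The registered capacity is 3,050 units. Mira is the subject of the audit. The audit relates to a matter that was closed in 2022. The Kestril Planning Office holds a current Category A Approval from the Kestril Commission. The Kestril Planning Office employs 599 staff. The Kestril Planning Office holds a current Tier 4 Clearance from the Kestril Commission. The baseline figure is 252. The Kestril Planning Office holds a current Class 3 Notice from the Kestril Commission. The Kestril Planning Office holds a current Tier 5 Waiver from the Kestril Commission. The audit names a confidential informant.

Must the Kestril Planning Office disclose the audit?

Yes — the Kestril Planning Office must disclose the audit.

Exception (a) requires that the record relates to a pending criminal investigation; but the audit relates to a closed matter, so (a) is unavailable.
Exception (b) requires that the agency head has issued a written security-exemption finding for the record; but the agency head declined to issue a security-exemption finding, so (b) is unavailable.
Exception (c) does not apply: the audit carries no privilege marking.
All of (d)'s requirements are met (a current Class 3 Notice is held; the audit names a confidential informant). However, paragraphs (i)–(n) must be considered: (i) applies — the registered capacity is 3,050 units, under the 3,380 units limit. (j) is engaged (Mira is the subject of the audit), but is set aside by (k): (k) operates against (j): aggregate throughput is 660 units, meeting the 530 units threshold. (l) would limit (k) — a current Category A Approval is held — but (m) sets (l) aside: (m) operates against (l): a current Tier 4 Clearance is held. (n) does not operate here (assessed value is $66,000, not less than $60,000), so (m) stands. Exception (d) does not apply.
Every exception is unavailable, so the rule governs.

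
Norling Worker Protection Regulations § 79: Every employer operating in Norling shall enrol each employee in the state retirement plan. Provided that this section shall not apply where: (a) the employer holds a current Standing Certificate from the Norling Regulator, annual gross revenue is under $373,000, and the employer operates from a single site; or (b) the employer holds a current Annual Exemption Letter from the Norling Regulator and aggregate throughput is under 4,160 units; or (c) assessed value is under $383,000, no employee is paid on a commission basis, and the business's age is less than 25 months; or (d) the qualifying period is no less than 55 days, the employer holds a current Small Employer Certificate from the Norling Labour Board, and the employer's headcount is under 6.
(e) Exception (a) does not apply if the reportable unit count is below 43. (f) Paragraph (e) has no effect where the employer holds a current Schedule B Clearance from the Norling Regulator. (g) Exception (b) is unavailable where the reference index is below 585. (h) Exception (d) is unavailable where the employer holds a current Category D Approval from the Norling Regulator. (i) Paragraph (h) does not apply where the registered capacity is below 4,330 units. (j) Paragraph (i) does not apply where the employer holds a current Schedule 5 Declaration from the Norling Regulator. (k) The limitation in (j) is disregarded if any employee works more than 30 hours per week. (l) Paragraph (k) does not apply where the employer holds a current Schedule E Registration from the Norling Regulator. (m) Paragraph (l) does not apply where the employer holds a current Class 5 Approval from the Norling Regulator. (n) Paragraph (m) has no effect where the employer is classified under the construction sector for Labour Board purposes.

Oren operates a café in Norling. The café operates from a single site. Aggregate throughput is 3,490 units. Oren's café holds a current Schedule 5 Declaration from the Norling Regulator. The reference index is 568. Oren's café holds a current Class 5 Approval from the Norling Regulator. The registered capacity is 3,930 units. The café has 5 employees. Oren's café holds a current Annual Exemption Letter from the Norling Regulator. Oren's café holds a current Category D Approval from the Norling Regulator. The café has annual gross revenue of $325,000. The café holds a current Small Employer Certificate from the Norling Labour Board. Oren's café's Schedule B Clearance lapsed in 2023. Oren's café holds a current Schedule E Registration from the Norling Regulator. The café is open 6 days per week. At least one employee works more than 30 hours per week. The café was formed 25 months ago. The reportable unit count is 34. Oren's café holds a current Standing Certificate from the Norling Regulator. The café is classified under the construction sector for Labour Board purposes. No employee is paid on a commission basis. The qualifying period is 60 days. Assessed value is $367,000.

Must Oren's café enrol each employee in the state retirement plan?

Exception (a)'s conditions are all satisfied: a current Standing Certificate is held; annual gross revenue is $325,000, under the $373,000 limit; the employer operates from a single site. Turning to paragraphs (e)–(f): (e) applies — the reportable unit count is 34, below the 43 limit. (f), which would lift (e), is not triggered — the Schedule B Clearance is not current. Exception (a) does not apply.
Exception (b): a current Annual Exemption Letter is held; aggregate throughput is 3,490 units, under the 4,160 units limit — every condition holds. However, paragraph (g) must be considered: (g) operates against (b): the reference index is 568, below the 585 limit. So (b) is unavailable.
Exception (c) requires that the business's age is less than 25 months; but the business's age is 25 months, not less than 25 months, so (c) is unavailable.
Exception (d)'s conditions are all satisfied: the qualifying period is 60 days, meeting the 55 days threshold; a current Small Employer Certificate is held; the employer's headcount is 5, under the 6 limit. But applying paragraphs (h)–(n): (h) applies — a current Category D Approval is held. (i) is triggered (the registered capacity is 3,930 units, below the 4,330 units limit), but is displaced by (j): (j) operates against (i): a current Schedule 5 Declaration is held. (k) would limit (j) — at least one employee exceeds 30 hours/week — but (l) sets (k) aside: (l) applies — a current Schedule E Registration is held. (m) would limit (l) — a current Class 5 Approval is held — but (n) sets (m) aside: (n) applies — the café is classified under the construction sector. (d) is therefore removed.
No exception displaces § 79.

Yes — Oren's café must enrol each employee in the state retirement plan.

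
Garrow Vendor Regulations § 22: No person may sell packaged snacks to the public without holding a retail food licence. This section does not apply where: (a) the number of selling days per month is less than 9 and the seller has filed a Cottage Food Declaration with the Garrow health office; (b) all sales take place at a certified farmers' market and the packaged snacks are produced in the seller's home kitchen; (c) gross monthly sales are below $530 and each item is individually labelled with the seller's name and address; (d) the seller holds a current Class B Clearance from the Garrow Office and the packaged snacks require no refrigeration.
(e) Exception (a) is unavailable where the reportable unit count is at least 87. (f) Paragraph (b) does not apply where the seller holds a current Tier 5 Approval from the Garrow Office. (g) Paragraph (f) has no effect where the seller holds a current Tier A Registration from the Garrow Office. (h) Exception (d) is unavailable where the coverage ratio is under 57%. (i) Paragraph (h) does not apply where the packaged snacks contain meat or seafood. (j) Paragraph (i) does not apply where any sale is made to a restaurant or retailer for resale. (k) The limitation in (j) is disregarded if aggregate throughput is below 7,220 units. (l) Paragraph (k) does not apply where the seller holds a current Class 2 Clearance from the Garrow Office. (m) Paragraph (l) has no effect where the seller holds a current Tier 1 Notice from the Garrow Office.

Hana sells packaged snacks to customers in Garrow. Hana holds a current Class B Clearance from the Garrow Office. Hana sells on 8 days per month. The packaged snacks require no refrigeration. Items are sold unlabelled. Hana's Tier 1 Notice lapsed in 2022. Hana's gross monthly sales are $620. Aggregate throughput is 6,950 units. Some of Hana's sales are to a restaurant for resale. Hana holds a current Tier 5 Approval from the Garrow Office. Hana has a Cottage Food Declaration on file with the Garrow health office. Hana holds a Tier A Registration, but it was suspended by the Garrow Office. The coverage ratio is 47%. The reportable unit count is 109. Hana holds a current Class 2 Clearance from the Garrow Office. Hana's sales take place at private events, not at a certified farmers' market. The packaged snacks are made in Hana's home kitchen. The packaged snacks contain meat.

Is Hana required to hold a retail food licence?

Yes — Hana must hold a retail food licence.

Exception (a) is satisfied on its face — the number of selling days per month is 8, less than the 9 limit; a Cottage Food Declaration is on file. But: (e) operates against (a): the reportable unit count is 109, meeting the 87 threshold. Exception (a) does not apply.
Exception (b) requires that all sales take place at a certified farmers' market; but sales are at private events, not a certified farmers' market, so (b) is unavailable.
Exception (c) fails — gross monthly sales are $620, not below $530.
Exception (d)'s conditions are all satisfied: a current Class B Clearance is held; the packaged snacks are shelf-stable. But applying paragraphs (h)–(m): (h) operates against (d): the coverage ratio is 47%, under the 57% limit. (i) would limit (h) — the packaged snacks contain meat — but (j) sets (i) aside: (j) is engaged — some sales are to a restaurant for resale. (k) would limit (j) — aggregate throughput is 6,950 units, below the 7,220 units limit — but (l) sets (k) aside: (l) operates against (k): a current Class 2 Clearance is held. (m) does not operate here (there is no Tier 1 Notice in force), so (l) stands. Exception (d) does not apply.
Every exception is unavailable, so the rule governs.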